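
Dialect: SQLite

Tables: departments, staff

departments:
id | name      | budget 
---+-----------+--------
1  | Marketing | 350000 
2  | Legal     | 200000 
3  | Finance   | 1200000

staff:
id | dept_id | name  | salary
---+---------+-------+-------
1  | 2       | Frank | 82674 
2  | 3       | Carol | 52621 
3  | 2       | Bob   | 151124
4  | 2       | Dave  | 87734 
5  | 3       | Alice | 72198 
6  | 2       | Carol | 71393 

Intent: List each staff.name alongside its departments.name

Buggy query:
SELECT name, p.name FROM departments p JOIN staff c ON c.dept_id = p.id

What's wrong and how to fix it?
Bug: Both tables have a 'name' column; the unqualified reference is ambiguous

Fix: Qualify the column with its table alias (c.name)

Corrected query:
SELECT c.name, p.name FROM departments p JOIN staff c ON c.dept_id = p.id

Result:
name  | name   
------+--------
Frank | Legal  
Carol | Finance
Bob   | Legal  
Dave  | Legal  
Alice | Finance
Carol | Legal  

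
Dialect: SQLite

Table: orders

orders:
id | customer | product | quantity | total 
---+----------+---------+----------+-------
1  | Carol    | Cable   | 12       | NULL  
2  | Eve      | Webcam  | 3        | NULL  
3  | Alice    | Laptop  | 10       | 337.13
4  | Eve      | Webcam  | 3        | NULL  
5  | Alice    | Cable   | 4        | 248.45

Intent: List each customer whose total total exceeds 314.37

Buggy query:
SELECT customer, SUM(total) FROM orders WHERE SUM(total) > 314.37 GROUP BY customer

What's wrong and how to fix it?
Bug: WHERE runs before GROUP BY, so aggregates aren't available there

Fix: Move the aggregate condition to a HAVING clause

Corrected query:
SELECT customer, SUM(total) FROM orders GROUP BY customer HAVING SUM(total) > 314.37

Result:
customer | SUM(total)
---------+-----------
Alice    | 585.58    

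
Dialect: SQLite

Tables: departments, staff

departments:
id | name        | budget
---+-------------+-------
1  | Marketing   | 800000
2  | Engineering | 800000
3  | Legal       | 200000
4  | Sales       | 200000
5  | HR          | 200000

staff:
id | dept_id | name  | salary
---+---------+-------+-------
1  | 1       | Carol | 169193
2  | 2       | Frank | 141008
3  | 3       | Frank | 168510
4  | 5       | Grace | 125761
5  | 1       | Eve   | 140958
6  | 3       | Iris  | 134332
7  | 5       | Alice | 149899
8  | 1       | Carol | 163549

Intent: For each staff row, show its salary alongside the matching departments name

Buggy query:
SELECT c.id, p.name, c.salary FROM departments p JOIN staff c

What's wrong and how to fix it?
Bug: JOIN with no ON clause produces a cartesian product; every staff row pairs with every departments row

Fix: Specify the join condition linking the foreign key to the parent id

Corrected query:
SELECT c.id, p.name, c.salary FROM departments p JOIN staff c ON c.dept_id = p.id

Result:
id | name        | salary
---+-------------+-------
1  | Marketing   | 169193
2  | Engineering | 141008
3  | Legal       | 168510
4  | HR          | 125761
5  | Marketing   | 140958
6  | Legal       | 134332
7  | HR          | 149899
8  | Marketing   | 163549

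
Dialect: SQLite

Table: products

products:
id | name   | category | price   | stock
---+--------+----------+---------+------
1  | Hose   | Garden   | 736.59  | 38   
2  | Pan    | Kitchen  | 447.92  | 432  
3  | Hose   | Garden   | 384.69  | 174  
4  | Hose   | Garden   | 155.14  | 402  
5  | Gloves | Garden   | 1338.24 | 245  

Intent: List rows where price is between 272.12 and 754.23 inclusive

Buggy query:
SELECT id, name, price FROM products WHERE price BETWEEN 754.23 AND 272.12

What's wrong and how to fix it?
Bug: BETWEEN expects the lower bound first; with 754.23 AND 272.12 the range is empty

Fix: Swap the bounds so the smaller value comes first

Corrected query:
SELECT id, name, price FROM products WHERE price BETWEEN 272.12 AND 754.23

Result:
id | name | price 
---+------+-------
1  | Hose | 736.59
2  | Pan  | 447.92
3  | Hose | 384.69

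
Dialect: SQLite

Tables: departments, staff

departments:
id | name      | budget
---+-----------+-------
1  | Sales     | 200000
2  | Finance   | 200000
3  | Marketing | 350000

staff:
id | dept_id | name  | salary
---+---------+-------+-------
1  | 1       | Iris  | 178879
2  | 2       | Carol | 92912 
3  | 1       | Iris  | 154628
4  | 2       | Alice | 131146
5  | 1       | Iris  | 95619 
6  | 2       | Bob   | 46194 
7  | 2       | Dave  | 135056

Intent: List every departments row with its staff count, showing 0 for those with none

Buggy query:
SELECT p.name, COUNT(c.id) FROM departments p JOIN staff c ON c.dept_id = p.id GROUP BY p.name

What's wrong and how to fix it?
Bug: INNER JOIN drops departments rows that have no matching staff rows

Fix: Switch to LEFT JOIN to retain unmatched parent rows

Corrected query:
SELECT p.name, COUNT(c.id) FROM departments p LEFT JOIN staff c ON c.dept_id = p.id GROUP BY p.name

Result:
name      | COUNT(c.id)
----------+------------
Finance   | 4          
Marketing | 0          
Sales     | 3          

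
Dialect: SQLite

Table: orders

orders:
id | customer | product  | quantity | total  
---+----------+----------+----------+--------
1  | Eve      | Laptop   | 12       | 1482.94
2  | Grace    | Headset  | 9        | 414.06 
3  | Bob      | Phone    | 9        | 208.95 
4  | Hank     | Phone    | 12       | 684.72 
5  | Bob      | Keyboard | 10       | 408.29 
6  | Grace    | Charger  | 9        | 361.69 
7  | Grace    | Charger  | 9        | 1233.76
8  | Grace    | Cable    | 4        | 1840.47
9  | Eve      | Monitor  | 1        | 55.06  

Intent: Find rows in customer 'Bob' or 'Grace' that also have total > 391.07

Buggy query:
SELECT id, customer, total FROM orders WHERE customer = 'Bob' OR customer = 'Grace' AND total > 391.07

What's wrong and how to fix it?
Bug: AND binds tighter than OR, so this parses as customer = 'Bob' OR (customer = 'Grace' AND total > 391.07)

Fix: Add parentheses around the OR so the AND applies to both alternatives

Corrected query:
SELECT id, customer, total FROM orders WHERE (customer = 'Bob' OR customer = 'Grace') AND total > 391.07

Result:
id | customer | total  
---+----------+--------
2  | Grace    | 414.06 
5  | Bob      | 408.29 
7  | Grace    | 1233.76
8  | Grace    | 1840.47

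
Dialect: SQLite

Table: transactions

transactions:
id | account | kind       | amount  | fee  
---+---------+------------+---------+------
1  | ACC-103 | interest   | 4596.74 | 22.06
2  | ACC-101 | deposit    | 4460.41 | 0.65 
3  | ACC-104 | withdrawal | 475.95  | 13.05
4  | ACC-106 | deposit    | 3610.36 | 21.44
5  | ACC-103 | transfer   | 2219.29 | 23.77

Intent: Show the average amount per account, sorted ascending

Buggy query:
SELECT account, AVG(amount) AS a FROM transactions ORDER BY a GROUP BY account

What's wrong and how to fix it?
Bug: GROUP BY must precede ORDER BY

Fix: Move ORDER BY to the end, after GROUP BY

Corrected query:
SELECT account, AVG(amount) AS a FROM transactions GROUP BY account ORDER BY a

Result:
account | a       
--------+---------
ACC-104 | 475.95  
ACC-103 | 3408.015
ACC-106 | 3610.36 
ACC-101 | 4460.41 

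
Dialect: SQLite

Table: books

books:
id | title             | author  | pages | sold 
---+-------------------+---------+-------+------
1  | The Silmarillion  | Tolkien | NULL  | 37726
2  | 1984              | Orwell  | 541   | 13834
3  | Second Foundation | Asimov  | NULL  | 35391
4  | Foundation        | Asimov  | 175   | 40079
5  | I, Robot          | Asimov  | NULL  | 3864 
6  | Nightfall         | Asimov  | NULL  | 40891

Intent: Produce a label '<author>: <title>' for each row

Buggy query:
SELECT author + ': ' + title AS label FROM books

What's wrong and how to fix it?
Bug: '+' is numeric addition; on text columns SQLite converts them to 0 instead of concatenating

Fix: Replace + with || to concatenate text

Corrected query:
SELECT author || ': ' || title AS label FROM books

Result:
label                    
-------------------------
Tolkien: The Silmarillion
Orwell: 1984             
Asimov: Second Foundation
Asimov: Foundation       
Asimov: I, Robot         
Asimov: Nightfall        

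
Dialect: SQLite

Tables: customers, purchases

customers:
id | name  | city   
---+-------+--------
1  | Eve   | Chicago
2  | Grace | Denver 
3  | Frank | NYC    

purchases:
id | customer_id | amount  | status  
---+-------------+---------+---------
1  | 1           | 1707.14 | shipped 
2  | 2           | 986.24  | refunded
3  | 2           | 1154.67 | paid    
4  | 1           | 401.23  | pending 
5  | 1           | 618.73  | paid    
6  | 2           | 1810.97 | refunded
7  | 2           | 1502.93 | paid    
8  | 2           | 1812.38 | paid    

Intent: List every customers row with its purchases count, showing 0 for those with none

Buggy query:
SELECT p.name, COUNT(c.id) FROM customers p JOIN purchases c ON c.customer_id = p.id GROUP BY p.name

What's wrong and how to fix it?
Bug: An inner join excludes parents with zero children

Fix: Use LEFT JOIN so parents without children still appear (COUNT(c.id) gives 0)

Corrected query:
SELECT p.name, COUNT(c.id) FROM customers p LEFT JOIN purchases c ON c.customer_id = p.id GROUP BY p.name

Result:
name  | COUNT(c.id)
------+------------
Eve   | 3          
Frank | 0          
Grace | 5          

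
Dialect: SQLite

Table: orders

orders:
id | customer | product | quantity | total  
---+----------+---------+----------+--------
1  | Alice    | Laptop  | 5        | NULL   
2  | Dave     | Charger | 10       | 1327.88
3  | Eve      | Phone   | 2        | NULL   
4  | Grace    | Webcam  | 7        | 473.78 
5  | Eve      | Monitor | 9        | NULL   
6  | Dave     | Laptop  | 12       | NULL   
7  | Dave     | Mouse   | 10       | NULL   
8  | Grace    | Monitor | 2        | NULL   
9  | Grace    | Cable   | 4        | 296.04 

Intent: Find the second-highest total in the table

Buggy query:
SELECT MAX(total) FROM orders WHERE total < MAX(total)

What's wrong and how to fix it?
Bug: The inner MAX is an aggregate inside WHERE, which is not allowed

Fix: Compute the overall MAX in a subquery, then take MAX of rows below it

Corrected query:
SELECT MAX(total) FROM orders WHERE total < (SELECT MAX(total) FROM orders)

Result:
MAX(total)
----------
473.78    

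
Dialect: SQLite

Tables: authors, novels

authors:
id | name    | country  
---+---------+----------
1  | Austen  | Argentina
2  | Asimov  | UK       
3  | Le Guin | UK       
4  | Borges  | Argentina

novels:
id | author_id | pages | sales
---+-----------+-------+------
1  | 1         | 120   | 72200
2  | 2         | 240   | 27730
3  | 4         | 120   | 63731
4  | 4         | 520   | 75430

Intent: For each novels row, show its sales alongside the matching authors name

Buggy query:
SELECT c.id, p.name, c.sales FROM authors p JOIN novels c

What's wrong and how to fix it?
Bug: JOIN with no ON clause produces a cartesian product; every novels row pairs with every authors row

Fix: Add ON c.author_id = p.id to the JOIN

Corrected query:
SELECT c.id, p.name, c.sales FROM authors p JOIN novels c ON c.author_id = p.id

Result:
id | name   | sales
---+--------+------
1  | Austen | 72200
2  | Asimov | 27730
3  | Borges | 63731
4  | Borges | 75430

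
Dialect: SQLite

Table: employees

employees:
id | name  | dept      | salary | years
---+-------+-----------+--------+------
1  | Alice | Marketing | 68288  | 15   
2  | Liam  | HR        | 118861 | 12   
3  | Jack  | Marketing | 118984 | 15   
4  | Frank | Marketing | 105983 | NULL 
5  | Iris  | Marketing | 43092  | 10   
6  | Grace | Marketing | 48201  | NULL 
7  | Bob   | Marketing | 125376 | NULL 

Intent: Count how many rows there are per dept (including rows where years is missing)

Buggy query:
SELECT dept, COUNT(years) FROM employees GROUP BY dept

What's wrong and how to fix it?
Bug: COUNT(years) skips NULLs, so groups with missing years are undercounted

Fix: Replace COUNT(years) with COUNT(*)

Corrected query:
SELECT dept, COUNT(*) FROM employees GROUP BY dept

Result:
dept      | COUNT(*)
----------+---------
HR        | 1       
Marketing | 6       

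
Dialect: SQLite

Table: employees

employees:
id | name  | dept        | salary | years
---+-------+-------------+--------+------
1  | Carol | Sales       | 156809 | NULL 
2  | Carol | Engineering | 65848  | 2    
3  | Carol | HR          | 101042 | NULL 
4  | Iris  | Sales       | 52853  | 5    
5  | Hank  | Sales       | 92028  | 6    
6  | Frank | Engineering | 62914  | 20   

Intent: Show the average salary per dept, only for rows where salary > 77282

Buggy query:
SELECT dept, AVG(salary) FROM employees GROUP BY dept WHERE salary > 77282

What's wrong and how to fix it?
Bug: WHERE cannot follow GROUP BY

Fix: Place WHERE between FROM and GROUP BY

Corrected query:
SELECT dept, AVG(salary) FROM employees WHERE salary > 77282 GROUP BY dept

Result:
dept  | AVG(salary)
------+------------
HR    | 101042     
Sales | 124418.5   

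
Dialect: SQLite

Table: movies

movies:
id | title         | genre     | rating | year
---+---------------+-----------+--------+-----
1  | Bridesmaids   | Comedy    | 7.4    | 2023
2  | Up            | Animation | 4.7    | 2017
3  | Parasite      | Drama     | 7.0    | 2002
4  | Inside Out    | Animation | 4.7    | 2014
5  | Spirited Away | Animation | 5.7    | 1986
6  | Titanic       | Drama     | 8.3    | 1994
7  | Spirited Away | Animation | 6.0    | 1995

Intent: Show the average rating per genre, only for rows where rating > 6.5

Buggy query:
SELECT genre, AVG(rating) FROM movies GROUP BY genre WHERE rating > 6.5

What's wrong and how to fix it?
Bug: WHERE cannot follow GROUP BY

Fix: Place WHERE between FROM and GROUP BY

Corrected query:
SELECT genre, AVG(rating) FROM movies WHERE rating > 6.5 GROUP BY genre

Result:
genre  | AVG(rating)
-------+------------
Comedy | 7.4        
Drama  | 7.65       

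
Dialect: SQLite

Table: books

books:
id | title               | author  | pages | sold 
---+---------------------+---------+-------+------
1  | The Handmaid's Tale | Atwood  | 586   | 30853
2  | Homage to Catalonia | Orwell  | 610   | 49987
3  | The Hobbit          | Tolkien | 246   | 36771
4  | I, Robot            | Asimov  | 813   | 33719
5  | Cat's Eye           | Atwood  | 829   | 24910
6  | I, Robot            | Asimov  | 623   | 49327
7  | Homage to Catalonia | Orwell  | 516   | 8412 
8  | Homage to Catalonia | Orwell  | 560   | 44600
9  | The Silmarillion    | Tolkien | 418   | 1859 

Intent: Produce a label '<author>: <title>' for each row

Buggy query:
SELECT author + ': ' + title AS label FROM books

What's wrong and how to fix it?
Bug: '+' is numeric addition; on text columns SQLite converts them to 0 instead of concatenating

Fix: Replace + with || to concatenate text

Corrected query:
SELECT author || ': ' || title AS label FROM books

Result:
label                      
---------------------------
Atwood: The Handmaid's Tale
Orwell: Homage to Catalonia
Tolkien: The Hobbit        
Asimov: I, Robot           
Atwood: Cat's Eye          
Asimov: I, Robot           
Orwell: Homage to Catalonia
Orwell: Homage to Catalonia
Tolkien: The Silmarillion  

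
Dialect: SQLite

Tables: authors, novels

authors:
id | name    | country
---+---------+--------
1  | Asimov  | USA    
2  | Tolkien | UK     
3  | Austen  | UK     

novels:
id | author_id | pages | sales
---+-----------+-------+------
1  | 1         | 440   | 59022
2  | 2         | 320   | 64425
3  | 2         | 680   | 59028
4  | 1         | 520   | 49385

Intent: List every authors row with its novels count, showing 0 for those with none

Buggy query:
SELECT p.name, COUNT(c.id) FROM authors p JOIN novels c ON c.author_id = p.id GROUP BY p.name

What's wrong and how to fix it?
Bug: INNER JOIN drops authors rows that have no matching novels rows

Fix: Use LEFT JOIN so parents without children still appear (COUNT(c.id) gives 0)

Corrected query:
SELECT p.name, COUNT(c.id) FROM authors p LEFT JOIN novels c ON c.author_id = p.id GROUP BY p.name

Result:
name    | COUNT(c.id)
--------+------------
Asimov  | 2          
Austen  | 0          
Tolkien | 2          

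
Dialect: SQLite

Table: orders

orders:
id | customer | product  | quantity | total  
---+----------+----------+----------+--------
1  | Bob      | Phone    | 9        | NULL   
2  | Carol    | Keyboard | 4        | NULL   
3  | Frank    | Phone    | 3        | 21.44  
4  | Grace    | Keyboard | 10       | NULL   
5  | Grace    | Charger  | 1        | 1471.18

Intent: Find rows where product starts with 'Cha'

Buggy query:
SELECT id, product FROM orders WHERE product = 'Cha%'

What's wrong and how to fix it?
Bug: Wildcards only work with LIKE; '=' treats '%' as a literal character

Fix: Use LIKE for wildcard pattern matching

Corrected query:
SELECT id, product FROM orders WHERE product LIKE 'Cha%'

Result:
id | product
---+--------
5  | Charger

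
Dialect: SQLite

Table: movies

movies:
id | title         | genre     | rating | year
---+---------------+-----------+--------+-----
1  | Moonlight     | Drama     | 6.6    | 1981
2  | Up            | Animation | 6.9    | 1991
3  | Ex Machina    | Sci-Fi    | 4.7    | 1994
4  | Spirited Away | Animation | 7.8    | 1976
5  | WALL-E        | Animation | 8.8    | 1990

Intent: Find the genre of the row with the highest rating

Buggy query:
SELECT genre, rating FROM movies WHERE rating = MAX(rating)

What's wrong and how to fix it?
Bug: WHERE is evaluated per row; an aggregate over the whole table isn't defined there

Fix: Use a subquery: WHERE rating = (SELECT MAX(rating) FROM movies)

Corrected query:
SELECT genre, rating FROM movies WHERE rating = (SELECT MAX(rating) FROM movies)

Result:
genre     | rating
----------+-------
Animation | 8.8   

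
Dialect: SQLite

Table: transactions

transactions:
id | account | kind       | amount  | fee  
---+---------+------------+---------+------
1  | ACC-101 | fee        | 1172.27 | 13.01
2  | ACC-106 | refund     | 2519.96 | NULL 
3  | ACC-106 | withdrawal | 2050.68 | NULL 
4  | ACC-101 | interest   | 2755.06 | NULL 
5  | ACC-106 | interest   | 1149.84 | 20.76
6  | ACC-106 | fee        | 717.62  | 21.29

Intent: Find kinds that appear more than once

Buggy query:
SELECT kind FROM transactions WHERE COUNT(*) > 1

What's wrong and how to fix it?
Bug: COUNT(*) is an aggregate and cannot be used in WHERE

Fix: GROUP BY kind, then filter groups with HAVING COUNT(*) > 1

Corrected query:
SELECT kind FROM transactions GROUP BY kind HAVING COUNT(*) > 1

Result:
kind    
--------
fee     
interest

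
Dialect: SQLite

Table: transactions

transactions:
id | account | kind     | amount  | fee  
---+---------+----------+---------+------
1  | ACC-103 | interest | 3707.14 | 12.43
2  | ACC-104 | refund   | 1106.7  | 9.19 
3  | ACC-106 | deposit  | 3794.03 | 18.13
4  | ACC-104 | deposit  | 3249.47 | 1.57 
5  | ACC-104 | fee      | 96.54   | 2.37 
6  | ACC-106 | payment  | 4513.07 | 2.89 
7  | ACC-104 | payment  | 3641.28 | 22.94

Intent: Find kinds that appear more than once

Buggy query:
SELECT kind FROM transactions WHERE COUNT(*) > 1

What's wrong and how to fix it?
Bug: COUNT(*) is an aggregate and cannot be used in WHERE

Fix: Group first, then use HAVING for the count condition

Corrected query:
SELECT kind FROM transactions GROUP BY kind HAVING COUNT(*) > 1

Result:
kind   
-------
deposit
payment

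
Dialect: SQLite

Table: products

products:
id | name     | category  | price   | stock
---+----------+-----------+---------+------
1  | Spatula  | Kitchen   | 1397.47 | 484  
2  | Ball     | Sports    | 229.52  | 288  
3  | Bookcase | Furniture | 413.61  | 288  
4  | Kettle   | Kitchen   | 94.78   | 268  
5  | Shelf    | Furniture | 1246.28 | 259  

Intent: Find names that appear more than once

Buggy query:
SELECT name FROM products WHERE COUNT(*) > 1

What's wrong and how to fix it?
Bug: COUNT(*) is an aggregate and cannot be used in WHERE

Fix: GROUP BY name, then filter groups with HAVING COUNT(*) > 1

Corrected query:
SELECT name FROM products GROUP BY name HAVING COUNT(*) > 1

Result:
(no rows)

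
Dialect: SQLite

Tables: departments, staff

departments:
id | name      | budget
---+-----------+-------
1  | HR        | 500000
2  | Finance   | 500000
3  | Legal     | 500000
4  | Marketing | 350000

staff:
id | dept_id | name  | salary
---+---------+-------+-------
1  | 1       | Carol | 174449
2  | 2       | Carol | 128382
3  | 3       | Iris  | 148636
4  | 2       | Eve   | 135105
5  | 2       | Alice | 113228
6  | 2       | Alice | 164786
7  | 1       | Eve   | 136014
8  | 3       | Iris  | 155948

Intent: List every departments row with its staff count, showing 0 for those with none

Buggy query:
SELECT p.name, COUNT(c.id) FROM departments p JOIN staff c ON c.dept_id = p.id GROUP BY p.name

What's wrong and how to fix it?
Bug: INNER JOIN drops departments rows that have no matching staff rows

Fix: Switch to LEFT JOIN to retain unmatched parent rows

Corrected query:
SELECT p.name, COUNT(c.id) FROM departments p LEFT JOIN staff c ON c.dept_id = p.id GROUP BY p.name

Result:
name      | COUNT(c.id)
----------+------------
Finance   | 4          
HR        | 2          
Legal     | 2          
Marketing | 0          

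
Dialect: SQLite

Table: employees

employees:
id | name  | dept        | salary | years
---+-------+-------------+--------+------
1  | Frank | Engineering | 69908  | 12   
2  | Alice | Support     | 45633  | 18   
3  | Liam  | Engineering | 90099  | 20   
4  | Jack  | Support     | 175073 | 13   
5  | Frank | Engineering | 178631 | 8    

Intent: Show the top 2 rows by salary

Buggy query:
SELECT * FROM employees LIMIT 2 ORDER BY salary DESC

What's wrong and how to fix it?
Bug: LIMIT must come after ORDER BY

Fix: Sort with ORDER BY, then apply LIMIT

Corrected query:
SELECT * FROM employees ORDER BY salary DESC LIMIT 2

Result:
id | name  | dept        | salary | years
---+-------+-------------+--------+------
5  | Frank | Engineering | 178631 | 8    
4  | Jack  | Support     | 175073 | 13   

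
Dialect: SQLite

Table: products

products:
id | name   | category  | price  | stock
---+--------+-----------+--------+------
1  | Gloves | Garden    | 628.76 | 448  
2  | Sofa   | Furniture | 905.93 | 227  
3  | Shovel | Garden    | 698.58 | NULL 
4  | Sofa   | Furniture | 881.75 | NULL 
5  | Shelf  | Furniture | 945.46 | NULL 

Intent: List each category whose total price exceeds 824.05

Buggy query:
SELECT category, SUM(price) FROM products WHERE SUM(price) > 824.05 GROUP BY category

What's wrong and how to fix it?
Bug: WHERE runs before GROUP BY, so aggregates aren't available there

Fix: Move the aggregate condition to a HAVING clause

Corrected query:
SELECT category, SUM(price) FROM products GROUP BY category HAVING SUM(price) > 824.05

Result:
category  | SUM(price)
----------+-----------
Furniture | 2733.14   
Garden    | 1327.34   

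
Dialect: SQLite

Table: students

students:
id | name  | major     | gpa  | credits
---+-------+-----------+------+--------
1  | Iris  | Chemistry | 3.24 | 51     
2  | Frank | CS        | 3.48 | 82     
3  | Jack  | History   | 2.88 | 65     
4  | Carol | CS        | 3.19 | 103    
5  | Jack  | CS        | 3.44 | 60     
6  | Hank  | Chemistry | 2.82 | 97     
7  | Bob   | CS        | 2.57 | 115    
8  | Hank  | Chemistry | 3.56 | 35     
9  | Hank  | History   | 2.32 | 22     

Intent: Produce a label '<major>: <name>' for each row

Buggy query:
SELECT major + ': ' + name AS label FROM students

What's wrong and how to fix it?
Bug: SQLite uses || for string concatenation; + coerces text to numbers (yielding 0)

Fix: Replace + with || to concatenate text

Corrected query:
SELECT major || ': ' || name AS label FROM students

Result:
label          
---------------
Chemistry: Iris
CS: Frank      
History: Jack  
CS: Carol      
CS: Jack       
Chemistry: Hank
CS: Bob        
Chemistry: Hank
History: Hank  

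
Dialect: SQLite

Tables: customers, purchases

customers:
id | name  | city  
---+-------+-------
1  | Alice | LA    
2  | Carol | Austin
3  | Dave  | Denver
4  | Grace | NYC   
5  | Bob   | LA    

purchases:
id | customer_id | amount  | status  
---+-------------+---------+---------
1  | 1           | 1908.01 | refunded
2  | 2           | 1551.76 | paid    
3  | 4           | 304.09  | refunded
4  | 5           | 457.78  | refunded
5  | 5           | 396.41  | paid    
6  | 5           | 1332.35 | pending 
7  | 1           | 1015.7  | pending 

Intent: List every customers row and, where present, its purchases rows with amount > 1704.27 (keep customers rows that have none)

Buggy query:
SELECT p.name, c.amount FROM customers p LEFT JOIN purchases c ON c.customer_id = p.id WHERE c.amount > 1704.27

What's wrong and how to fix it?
Bug: A WHERE condition on the right-hand table after LEFT JOIN drops unmatched parents

Fix: Move the right-table condition into the ON clause so unmatched parents are kept

Corrected query:
SELECT p.name, c.amount FROM customers p LEFT JOIN purchases c ON c.customer_id = p.id AND c.amount > 1704.27

Result:
name  | amount 
------+--------
Alice | 1908.01
Carol | NULL   
Dave  | NULL   
Grace | NULL   
Bob   | NULL   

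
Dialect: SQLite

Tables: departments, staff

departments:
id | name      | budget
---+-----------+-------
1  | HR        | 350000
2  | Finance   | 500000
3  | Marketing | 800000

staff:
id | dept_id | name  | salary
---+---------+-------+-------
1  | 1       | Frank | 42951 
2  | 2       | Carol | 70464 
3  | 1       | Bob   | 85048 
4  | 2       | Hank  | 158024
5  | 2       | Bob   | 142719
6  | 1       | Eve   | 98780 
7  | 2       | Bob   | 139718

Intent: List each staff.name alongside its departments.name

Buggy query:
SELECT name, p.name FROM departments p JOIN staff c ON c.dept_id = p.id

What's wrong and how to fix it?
Bug: 'name' exists in both joined tables, so the database can't tell which one is meant

Fix: Prefix ambiguous columns with the table alias

Corrected query:
SELECT c.name, p.name FROM departments p JOIN staff c ON c.dept_id = p.id

Result:
name  | name   
------+--------
Frank | HR     
Carol | Finance
Bob   | HR     
Hank  | Finance
Bob   | Finance
Eve   | HR     
Bob   | Finance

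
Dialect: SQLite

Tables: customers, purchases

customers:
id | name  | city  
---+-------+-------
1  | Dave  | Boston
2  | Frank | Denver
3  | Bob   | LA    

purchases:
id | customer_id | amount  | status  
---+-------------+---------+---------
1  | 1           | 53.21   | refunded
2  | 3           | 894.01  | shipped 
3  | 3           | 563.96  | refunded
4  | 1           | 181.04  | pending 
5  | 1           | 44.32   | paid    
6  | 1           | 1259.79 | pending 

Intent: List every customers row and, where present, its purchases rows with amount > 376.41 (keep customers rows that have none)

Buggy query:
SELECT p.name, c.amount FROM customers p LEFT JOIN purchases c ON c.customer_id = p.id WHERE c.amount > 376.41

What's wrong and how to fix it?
Bug: A WHERE condition on the right-hand table after LEFT JOIN drops unmatched parents

Fix: Move the right-table condition into the ON clause so unmatched parents are kept

Corrected query:
SELECT p.name, c.amount FROM customers p LEFT JOIN purchases c ON c.customer_id = p.id AND c.amount > 376.41

Result:
name  | amount 
------+--------
Dave  | 1259.79
Frank | NULL   
Bob   | 563.96 
Bob   | 894.01 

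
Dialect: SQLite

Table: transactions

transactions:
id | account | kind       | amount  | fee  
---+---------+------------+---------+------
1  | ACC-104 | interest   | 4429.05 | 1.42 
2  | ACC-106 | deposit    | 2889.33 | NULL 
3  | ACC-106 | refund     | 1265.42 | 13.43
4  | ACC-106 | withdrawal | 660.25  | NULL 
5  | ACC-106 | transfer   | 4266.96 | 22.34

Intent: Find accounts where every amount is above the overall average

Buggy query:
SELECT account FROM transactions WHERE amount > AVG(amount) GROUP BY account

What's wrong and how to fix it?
Bug: WHERE evaluates per row before aggregation, so AVG() is unavailable

Fix: Compute the overall average in a scalar subquery and compare each group's MIN against it in HAVING

Corrected query:
SELECT account FROM transactions GROUP BY account HAVING MIN(amount) > (SELECT AVG(amount) FROM transactions)

Result:
account
-------
ACC-104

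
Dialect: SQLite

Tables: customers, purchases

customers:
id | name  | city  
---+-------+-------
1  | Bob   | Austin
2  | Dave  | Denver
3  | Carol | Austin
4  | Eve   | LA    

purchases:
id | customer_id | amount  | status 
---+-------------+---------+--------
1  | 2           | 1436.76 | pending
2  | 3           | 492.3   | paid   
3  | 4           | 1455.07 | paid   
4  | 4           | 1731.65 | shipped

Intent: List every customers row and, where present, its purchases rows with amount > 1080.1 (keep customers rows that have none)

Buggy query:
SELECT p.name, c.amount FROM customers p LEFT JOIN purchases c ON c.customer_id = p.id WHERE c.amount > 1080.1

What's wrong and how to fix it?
Bug: A WHERE condition on the right-hand table after LEFT JOIN drops unmatched parents

Fix: Put 'c.amount > 1080.1' in the JOIN's ON clause instead of WHERE

Corrected query:
SELECT p.name, c.amount FROM customers p LEFT JOIN purchases c ON c.customer_id = p.id AND c.amount > 1080.1

Result:
name  | amount 
------+--------
Bob   | NULL   
Dave  | 1436.76
Carol | NULL   
Eve   | 1455.07
Eve   | 1731.65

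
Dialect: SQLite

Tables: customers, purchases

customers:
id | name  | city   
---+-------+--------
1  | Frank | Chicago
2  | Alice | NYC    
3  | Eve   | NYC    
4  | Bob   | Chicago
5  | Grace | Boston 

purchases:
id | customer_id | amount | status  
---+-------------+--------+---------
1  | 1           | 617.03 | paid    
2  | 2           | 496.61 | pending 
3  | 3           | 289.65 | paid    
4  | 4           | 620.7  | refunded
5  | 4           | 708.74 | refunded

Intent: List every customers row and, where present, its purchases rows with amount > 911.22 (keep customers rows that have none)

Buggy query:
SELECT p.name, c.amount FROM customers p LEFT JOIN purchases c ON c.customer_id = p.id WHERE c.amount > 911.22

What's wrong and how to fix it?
Bug: A WHERE condition on the right-hand table after LEFT JOIN drops unmatched parents

Fix: Put 'c.amount > 911.22' in the JOIN's ON clause instead of WHERE

Corrected query:
SELECT p.name, c.amount FROM customers p LEFT JOIN purchases c ON c.customer_id = p.id AND c.amount > 911.22

Result:
name  | amount
------+-------
Frank | NULL  
Alice | NULL  
Eve   | NULL  
Bob   | NULL  
Grace | NULL  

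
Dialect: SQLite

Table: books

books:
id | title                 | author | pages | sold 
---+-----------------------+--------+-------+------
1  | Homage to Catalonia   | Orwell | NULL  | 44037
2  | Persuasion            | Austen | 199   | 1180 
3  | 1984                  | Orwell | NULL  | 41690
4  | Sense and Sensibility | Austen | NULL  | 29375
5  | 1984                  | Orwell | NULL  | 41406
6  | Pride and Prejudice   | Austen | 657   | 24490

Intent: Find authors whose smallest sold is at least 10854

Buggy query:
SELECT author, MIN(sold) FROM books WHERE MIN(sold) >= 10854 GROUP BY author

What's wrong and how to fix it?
Bug: Aggregates like MIN are computed per group after WHERE runs

Fix: Replace WHERE with HAVING after the GROUP BY

Corrected query:
SELECT author, MIN(sold) FROM books GROUP BY author HAVING MIN(sold) >= 10854

Result:
author | MIN(sold)
-------+----------
Orwell | 41406    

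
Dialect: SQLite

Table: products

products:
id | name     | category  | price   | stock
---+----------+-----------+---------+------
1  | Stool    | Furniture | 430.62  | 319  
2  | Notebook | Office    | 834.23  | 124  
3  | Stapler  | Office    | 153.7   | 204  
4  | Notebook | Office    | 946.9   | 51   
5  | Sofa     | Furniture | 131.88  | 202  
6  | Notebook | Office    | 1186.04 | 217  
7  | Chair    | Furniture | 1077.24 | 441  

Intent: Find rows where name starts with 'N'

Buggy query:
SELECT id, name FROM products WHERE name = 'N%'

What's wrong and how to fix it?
Bug: '=' compares the literal string including the % character; pattern matching needs LIKE

Fix: Use LIKE for wildcard pattern matching

Corrected query:
SELECT id, name FROM products WHERE name LIKE 'N%'

Result:
id | name    
---+---------
2  | Notebook
4  | Notebook
6  | Notebook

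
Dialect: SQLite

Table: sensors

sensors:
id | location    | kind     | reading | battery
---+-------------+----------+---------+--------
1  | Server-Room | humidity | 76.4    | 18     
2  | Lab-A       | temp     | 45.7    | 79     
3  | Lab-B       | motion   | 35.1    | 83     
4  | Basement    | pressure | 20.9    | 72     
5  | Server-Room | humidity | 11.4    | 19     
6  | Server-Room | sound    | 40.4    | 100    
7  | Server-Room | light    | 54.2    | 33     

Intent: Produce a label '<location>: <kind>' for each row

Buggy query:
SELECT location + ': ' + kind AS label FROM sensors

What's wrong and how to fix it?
Bug: SQLite uses || for string concatenation; + coerces text to numbers (yielding 0)

Fix: Replace + with || to concatenate text

Corrected query:
SELECT location || ': ' || kind AS label FROM sensors

Result:
label                
---------------------
Server-Room: humidity
Lab-A: temp          
Lab-B: motion        
Basement: pressure   
Server-Room: humidity
Server-Room: sound   
Server-Room: light   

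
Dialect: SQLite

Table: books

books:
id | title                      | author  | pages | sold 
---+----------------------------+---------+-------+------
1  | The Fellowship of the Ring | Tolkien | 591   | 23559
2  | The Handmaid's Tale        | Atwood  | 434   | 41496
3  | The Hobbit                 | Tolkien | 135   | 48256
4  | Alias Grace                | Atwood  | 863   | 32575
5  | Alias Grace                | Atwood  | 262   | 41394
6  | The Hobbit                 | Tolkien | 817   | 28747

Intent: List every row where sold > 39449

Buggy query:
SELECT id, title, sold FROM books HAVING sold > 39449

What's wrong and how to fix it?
Bug: This is a non-aggregate query (no GROUP BY, no aggregates), so in SQLite the HAVING clause is invalid here; a row-level condition belongs in WHERE

Fix: Replace HAVING with WHERE since the condition applies to individual rows

Corrected query:
SELECT id, title, sold FROM books WHERE sold > 39449

Result:
id | title               | sold 
---+---------------------+------
2  | The Handmaid's Tale | 41496
3  | The Hobbit          | 48256
5  | Alias Grace         | 41394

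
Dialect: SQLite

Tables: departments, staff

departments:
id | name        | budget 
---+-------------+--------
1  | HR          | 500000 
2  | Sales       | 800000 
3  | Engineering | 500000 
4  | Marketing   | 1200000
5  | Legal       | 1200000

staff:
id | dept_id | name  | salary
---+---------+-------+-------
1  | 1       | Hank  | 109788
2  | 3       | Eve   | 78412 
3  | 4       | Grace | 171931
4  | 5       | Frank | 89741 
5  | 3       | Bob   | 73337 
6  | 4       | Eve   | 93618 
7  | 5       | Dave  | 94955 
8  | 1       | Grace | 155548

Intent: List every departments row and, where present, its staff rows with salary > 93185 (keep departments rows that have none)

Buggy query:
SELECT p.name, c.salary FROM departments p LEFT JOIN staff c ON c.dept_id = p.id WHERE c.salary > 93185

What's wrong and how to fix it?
Bug: A WHERE condition on the right-hand table after LEFT JOIN drops unmatched parents

Fix: Put 'c.salary > 93185' in the JOIN's ON clause instead of WHERE

Corrected query:
SELECT p.name, c.salary FROM departments p LEFT JOIN staff c ON c.dept_id = p.id AND c.salary > 93185

Result:
name        | salary
------------+-------
HR          | 109788
HR          | 155548
Sales       | NULL  
Engineering | NULL  
Marketing   | 93618 
Marketing   | 171931
Legal       | 94955 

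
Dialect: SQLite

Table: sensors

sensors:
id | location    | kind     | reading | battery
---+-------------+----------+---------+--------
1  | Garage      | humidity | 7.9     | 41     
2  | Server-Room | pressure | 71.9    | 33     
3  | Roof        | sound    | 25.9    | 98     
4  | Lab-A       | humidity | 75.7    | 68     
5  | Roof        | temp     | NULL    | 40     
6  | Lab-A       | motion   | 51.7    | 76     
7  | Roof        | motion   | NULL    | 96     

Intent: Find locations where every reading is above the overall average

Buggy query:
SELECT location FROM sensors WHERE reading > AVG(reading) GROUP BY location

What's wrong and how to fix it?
Bug: WHERE evaluates per row before aggregation, so AVG() is unavailable

Fix: Use a subquery for AVG and a HAVING MIN(...) filter so the condition holds for every row in the group

Corrected query:
SELECT location FROM sensors GROUP BY location HAVING MIN(reading) > (SELECT AVG(reading) FROM sensors)

Result:
location   
-----------
Lab-A      
Server-Room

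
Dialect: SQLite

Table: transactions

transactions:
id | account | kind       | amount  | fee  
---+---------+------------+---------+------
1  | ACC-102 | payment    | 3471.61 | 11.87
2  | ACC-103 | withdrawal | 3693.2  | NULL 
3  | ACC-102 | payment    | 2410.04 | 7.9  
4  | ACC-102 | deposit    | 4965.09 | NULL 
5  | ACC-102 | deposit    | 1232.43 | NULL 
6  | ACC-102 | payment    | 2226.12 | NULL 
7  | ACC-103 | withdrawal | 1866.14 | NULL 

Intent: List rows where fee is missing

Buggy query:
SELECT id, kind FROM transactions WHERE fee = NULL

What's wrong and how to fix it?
Bug: '= NULL' is always unknown in SQL three-valued logic, so no rows match

Fix: Replace '= NULL' with 'IS NULL'

Corrected query:
SELECT id, kind FROM transactions WHERE fee IS NULL

Result:
id | kind      
---+-----------
2  | withdrawal
4  | deposit   
5  | deposit   
6  | payment   
7  | withdrawal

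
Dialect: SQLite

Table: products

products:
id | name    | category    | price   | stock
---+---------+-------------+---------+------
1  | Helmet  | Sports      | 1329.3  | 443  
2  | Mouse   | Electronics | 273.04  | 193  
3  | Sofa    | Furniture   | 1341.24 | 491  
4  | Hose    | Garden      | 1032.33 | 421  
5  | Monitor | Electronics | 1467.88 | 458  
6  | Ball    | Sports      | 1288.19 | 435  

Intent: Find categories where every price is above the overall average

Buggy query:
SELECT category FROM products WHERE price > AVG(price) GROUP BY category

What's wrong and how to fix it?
Bug: AVG() is an aggregate; it can't sit directly in WHERE

Fix: Use a subquery for AVG and a HAVING MIN(...) filter so the condition holds for every row in the group

Corrected query:
SELECT category FROM products GROUP BY category HAVING MIN(price) > (SELECT AVG(price) FROM products)

Result:
category 
---------
Furniture
Sports   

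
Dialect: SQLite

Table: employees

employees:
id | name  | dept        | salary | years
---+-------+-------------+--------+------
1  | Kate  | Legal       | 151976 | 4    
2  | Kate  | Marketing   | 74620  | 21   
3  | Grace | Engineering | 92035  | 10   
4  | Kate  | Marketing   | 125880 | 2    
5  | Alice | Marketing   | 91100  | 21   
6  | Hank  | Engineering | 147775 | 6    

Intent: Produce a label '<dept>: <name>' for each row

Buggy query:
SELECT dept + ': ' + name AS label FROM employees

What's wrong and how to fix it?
Bug: '+' is numeric addition; on text columns SQLite converts them to 0 instead of concatenating

Fix: Use the || operator for string concatenation

Corrected query:
SELECT dept || ': ' || name AS label FROM employees

Result:
label             
------------------
Legal: Kate       
Marketing: Kate   
Engineering: Grace
Marketing: Kate   
Marketing: Alice  
Engineering: Hank 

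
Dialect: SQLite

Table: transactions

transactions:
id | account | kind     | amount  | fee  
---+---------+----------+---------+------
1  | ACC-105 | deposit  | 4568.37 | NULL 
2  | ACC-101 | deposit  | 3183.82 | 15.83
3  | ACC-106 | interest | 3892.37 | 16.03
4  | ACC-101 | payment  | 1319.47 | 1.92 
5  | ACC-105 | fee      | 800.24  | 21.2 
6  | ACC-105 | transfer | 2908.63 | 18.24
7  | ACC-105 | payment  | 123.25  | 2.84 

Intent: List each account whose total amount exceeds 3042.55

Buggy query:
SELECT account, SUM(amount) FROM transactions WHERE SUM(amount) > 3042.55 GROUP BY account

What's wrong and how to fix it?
Bug: SUM(amount) is an aggregate, but WHERE filters rows before aggregation

Fix: Move the aggregate condition to a HAVING clause

Corrected query:
SELECT account, SUM(amount) FROM transactions GROUP BY account HAVING SUM(amount) > 3042.55

Result:
account | SUM(amount)
--------+------------
ACC-101 | 4503.29    
ACC-105 | 8400.49    
ACC-106 | 3892.37    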